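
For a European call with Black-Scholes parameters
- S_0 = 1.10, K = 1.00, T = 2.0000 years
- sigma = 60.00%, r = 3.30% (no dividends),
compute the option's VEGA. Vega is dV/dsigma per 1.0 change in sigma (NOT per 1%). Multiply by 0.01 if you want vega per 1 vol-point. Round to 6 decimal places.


Answer: Vega = 0.513873

Derivation:
d1 = 0.6143699387; d2 = -0.2341581987
phi(d1) = 0.3303297953; exp(-qT) = 1.0000000000; exp(-rT) = 0.9361308643
Vega = S * exp(-qT) * phi(d1) * sqrt(T) = 1.1000 * 1.0000000000 * 0.3303297953 * 1.4142135624 = 0.513873


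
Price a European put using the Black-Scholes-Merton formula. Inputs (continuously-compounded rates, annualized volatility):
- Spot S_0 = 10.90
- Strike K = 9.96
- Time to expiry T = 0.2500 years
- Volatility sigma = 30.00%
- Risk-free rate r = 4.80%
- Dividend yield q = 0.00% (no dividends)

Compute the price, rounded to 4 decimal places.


Answer: Price = 0.2287

Derivation:
d1 = (ln(S/K) + (r - q + 0.5*sigma^2) * T) / (sigma * sqrt(T)) = 0.75623812
d2 = d1 - sigma * sqrt(T) = 0.60623812
exp(-rT) = 0.98807171; exp(-qT) = 1.00000000
P = K * exp(-rT) * N(-d2) - S_0 * exp(-qT) * N(-d1)
N(-d1) = 0.22475322; N(-d2) = 0.27217832
P = 9.9600 * 0.98807171 * 0.27217832 - 10.9000 * 1.00000000 * 0.22475322 = 0.2287


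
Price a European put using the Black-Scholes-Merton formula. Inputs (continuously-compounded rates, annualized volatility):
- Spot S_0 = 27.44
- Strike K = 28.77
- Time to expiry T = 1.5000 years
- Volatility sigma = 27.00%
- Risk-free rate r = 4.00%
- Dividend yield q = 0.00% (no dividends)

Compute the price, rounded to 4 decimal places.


d1 = (ln(S/K) + (r - q + 0.5*sigma^2) * T) / (sigma * sqrt(T)) = 0.20365126
d2 = d1 - sigma * sqrt(T) = -0.12702986
exp(-rT) = 0.94176453; exp(-qT) = 1.00000000
P = K * exp(-rT) * N(-d2) - S_0 * exp(-qT) * N(-d1)
N(-d1) = 0.41931302; N(-d2) = 0.55054162
P = 28.7700 * 0.94176453 * 0.55054162 - 27.4400 * 1.00000000 * 0.41931302 = 3.4107

Answer: Price = 3.4107


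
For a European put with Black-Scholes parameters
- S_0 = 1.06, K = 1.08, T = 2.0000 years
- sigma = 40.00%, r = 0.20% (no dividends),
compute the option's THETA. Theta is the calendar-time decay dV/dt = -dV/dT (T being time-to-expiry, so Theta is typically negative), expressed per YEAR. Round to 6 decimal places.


Answer: Theta = -0.056527

Derivation:
d1 = 0.2568704453; d2 = -0.3088149797
phi(d1) = 0.3859954311; exp(-qT) = 1.0000000000; exp(-rT) = 0.9960079893
Theta = -S*exp(-qT)*phi(d1)*sigma/(2*sqrt(T)) + r*K*exp(-rT)*N(-d2) - q*S*exp(-qT)*N(-d1)
N(-d1) = 0.3986393932; N(-d2) = 0.6212688632; sqrt(T) = 1.4142135624
Term 1 = -1.0600 * 1.0000000000 * 0.3859954311 * 0.4000 / (2 * 1.4142135624) = -0.0578632772
Term 2 = 0.0020 * 1.0800 * 0.9960079893 * 0.6212688632 = 0.0013365837
Term 3 = 0 (no dividend yield, q = 0)
Theta = -0.0578632772 + (0.0013365837) + (0.0000000000) = -0.056527


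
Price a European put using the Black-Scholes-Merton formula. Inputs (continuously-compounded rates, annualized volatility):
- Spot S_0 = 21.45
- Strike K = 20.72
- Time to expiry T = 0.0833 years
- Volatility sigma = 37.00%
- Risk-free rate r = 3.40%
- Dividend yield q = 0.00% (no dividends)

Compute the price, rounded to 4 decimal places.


d1 = (ln(S/K) + (r - q + 0.5*sigma^2) * T) / (sigma * sqrt(T)) = 0.40415718
d2 = d1 - sigma * sqrt(T) = 0.29736874
exp(-rT) = 0.99717181; exp(-qT) = 1.00000000
P = K * exp(-rT) * N(-d2) - S_0 * exp(-qT) * N(-d1)
N(-d1) = 0.34304857; N(-d2) = 0.38309250
P = 20.7200 * 0.99717181 * 0.38309250 - 21.4500 * 1.00000000 * 0.34304857 = 0.5568

Answer: Price = 0.5568


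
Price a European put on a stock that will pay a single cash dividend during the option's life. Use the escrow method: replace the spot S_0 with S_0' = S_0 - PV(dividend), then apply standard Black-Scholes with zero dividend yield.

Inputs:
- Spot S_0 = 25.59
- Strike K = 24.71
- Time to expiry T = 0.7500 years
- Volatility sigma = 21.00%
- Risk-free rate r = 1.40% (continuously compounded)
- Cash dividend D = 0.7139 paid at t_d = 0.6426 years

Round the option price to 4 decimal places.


Answer: Price = 1.5801

Derivation:
PV(D) = D * exp(-r * t_d) = 0.7139 * 0.99104395 = 0.70750627
S_0' = S_0 - PV(D) = 25.5900 - 0.70750627 = 24.88249373
d1 = (ln(S_0'/K) + (r + sigma^2/2)*T) / (sigma*sqrt(T)) = 0.18691838
d2 = d1 - sigma*sqrt(T) = 0.00505304
exp(-rT) = 0.98955493
N(-d1) = 0.42586232; N(-d2) = 0.49798414
P = K * exp(-rT) * N(-d2) - S_0' * N(-d1) = 24.7100 * 0.98955493 * 0.49798414 - 24.88249373 * 0.42586232 = 1.5801


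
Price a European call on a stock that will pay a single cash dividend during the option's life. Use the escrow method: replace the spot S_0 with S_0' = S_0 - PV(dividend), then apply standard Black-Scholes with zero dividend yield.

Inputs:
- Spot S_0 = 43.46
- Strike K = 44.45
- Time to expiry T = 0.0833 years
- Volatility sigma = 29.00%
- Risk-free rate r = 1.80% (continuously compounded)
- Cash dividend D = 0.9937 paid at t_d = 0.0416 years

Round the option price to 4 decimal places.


Answer: Price = 0.6883

Derivation:
PV(D) = D * exp(-r * t_d) = 0.9937 * 0.99925148 = 0.99295620
S_0' = S_0 - PV(D) = 43.4600 - 0.99295620 = 42.46704380
d1 = (ln(S_0'/K) + (r + sigma^2/2)*T) / (sigma*sqrt(T)) = -0.48548298
d2 = d1 - sigma*sqrt(T) = -0.56918203
exp(-rT) = 0.99850172
N(d1) = 0.31366689; N(d2) = 0.28461631
C = S_0' * N(d1) - K * exp(-rT) * N(d2) = 42.46704380 * 0.31366689 - 44.4500 * 0.99850172 * 0.28461631 = 0.6883


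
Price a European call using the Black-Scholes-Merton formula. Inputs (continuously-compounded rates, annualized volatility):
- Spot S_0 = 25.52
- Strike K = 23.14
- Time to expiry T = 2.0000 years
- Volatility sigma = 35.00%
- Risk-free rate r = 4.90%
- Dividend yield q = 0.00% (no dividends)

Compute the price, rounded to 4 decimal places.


d1 = (ln(S/K) + (r - q + 0.5*sigma^2) * T) / (sigma * sqrt(T)) = 0.64326461
d2 = d1 - sigma * sqrt(T) = 0.14828986
exp(-rT) = 0.90664890; exp(-qT) = 1.00000000
C = S_0 * exp(-qT) * N(d1) - K * exp(-rT) * N(d2)
N(d1) = 0.73997379; N(d2) = 0.55894299
C = 25.5200 * 1.00000000 * 0.73997379 - 23.1400 * 0.90664890 * 0.55894299 = 7.1576

Answer: Price = 7.1576


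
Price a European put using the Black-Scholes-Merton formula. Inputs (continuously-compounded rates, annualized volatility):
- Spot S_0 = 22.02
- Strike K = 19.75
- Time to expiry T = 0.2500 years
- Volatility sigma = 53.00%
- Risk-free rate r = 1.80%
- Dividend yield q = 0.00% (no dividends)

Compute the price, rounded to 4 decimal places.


d1 = (ln(S/K) + (r - q + 0.5*sigma^2) * T) / (sigma * sqrt(T)) = 0.56003826
d2 = d1 - sigma * sqrt(T) = 0.29503826
exp(-rT) = 0.99551011; exp(-qT) = 1.00000000
P = K * exp(-rT) * N(-d2) - S_0 * exp(-qT) * N(-d1)
N(-d1) = 0.28772667; N(-d2) = 0.38398232
P = 19.7500 * 0.99551011 * 0.38398232 - 22.0200 * 1.00000000 * 0.28772667 = 1.2139

Answer: Price = 1.2139


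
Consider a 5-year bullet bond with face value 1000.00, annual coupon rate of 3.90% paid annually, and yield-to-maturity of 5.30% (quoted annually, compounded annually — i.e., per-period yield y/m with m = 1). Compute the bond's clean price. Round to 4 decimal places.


Coupon per period c = face * coupon_rate / m = 39.000000
Periods per year m = 1; per-period yield y/m = 0.053000
Number of cashflows N = 5
Cashflows (t years, CF_t, discount factor 1/(1+y/m)^(m*t), PV):
  t = 1.0000: CF_t = 39.000000, DF = 0.949668, PV = 37.037037
  t = 2.0000: CF_t = 39.000000, DF = 0.901869, PV = 35.172875
  t = 3.0000: CF_t = 39.000000, DF = 0.856475, PV = 33.402540
  t = 4.0000: CF_t = 39.000000, DF = 0.813367, PV = 31.721311
  t = 5.0000: CF_t = 1039.000000, DF = 0.772428, PV = 802.552943
Price P = sum_t PV_t = 939.886705

Answer: Price = 939.8867


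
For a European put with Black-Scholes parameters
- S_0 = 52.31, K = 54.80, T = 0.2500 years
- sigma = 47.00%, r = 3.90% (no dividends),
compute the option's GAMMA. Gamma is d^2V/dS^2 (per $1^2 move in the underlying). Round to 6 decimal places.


Answer: Gamma = 0.032429

Derivation:
d1 = -0.0388941982; d2 = -0.2738941982
phi(d1) = 0.3986406428; exp(-qT) = 1.0000000000; exp(-rT) = 0.9902973771
Gamma = exp(-qT) * phi(d1) / (S * sigma * sqrt(T)) = 1.0000000000 * 0.3986406428 / (52.3100 * 0.4700 * 0.5000000000) = 0.032429


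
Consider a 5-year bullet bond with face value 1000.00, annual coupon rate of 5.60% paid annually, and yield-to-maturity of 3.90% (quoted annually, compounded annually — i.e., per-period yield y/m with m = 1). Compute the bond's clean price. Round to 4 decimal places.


Coupon per period c = face * coupon_rate / m = 56.000000
Periods per year m = 1; per-period yield y/m = 0.039000
Number of cashflows N = 5
Cashflows (t years, CF_t, discount factor 1/(1+y/m)^(m*t), PV):
  t = 1.0000: CF_t = 56.000000, DF = 0.962464, PV = 53.897979
  t = 2.0000: CF_t = 56.000000, DF = 0.926337, PV = 51.874859
  t = 3.0000: CF_t = 56.000000, DF = 0.891566, PV = 49.927680
  t = 4.0000: CF_t = 56.000000, DF = 0.858100, PV = 48.053590
  t = 5.0000: CF_t = 1056.000000, DF = 0.825890, PV = 872.139950
Price P = sum_t PV_t = 1075.894057

Answer: Price = 1075.8941


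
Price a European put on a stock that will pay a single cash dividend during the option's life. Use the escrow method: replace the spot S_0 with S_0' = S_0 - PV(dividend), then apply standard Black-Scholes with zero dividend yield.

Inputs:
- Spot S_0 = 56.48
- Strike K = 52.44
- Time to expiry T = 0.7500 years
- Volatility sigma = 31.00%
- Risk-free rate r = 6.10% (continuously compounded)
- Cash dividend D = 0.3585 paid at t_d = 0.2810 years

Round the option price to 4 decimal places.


PV(D) = D * exp(-r * t_d) = 0.3585 * 0.98300507 = 0.35240732
S_0' = S_0 - PV(D) = 56.4800 - 0.35240732 = 56.12759268
d1 = (ln(S_0'/K) + (r + sigma^2/2)*T) / (sigma*sqrt(T)) = 0.55777765
d2 = d1 - sigma*sqrt(T) = 0.28930978
exp(-rT) = 0.95528075
N(-d1) = 0.28849811; N(-d2) = 0.38617217
P = K * exp(-rT) * N(-d2) - S_0' * N(-d1) = 52.4400 * 0.95528075 * 0.38617217 - 56.12759268 * 0.28849811 = 3.1526

Answer: Price = 3.1526


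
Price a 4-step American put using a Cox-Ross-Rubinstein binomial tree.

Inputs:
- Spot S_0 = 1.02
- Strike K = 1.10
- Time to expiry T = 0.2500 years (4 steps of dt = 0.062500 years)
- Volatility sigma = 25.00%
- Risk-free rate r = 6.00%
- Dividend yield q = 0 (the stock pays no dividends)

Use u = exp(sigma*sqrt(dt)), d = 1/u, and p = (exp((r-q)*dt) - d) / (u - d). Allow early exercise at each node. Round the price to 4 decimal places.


dt = T/N = 0.062500
u = exp(sigma*sqrt(dt)) = 1.064494; d = 1/u = 0.939413
p = (exp((r-q)*dt) - d) / (u - d) = 0.514417
Discount per step: exp(-r*dt) = 0.996257
Stock lattice S(k, i) with i counting down-moves:
  k=0: S(0,0) = 1.0200
  k=1: S(1,0) = 1.0858; S(1,1) = 0.9582
  k=2: S(2,0) = 1.1558; S(2,1) = 1.0200; S(2,2) = 0.9001
  k=3: S(3,0) = 1.2304; S(3,1) = 1.0858; S(3,2) = 0.9582; S(3,3) = 0.8456
  k=4: S(4,0) = 1.3097; S(4,1) = 1.1558; S(4,2) = 1.0200; S(4,3) = 0.9001; S(4,4) = 0.7944
Terminal payoffs V(N, i) = max(K - S_T, 0):
  V(4,0) = 0.000000; V(4,1) = 0.000000; V(4,2) = 0.080000; V(4,3) = 0.199853; V(4,4) = 0.305623
Backward induction: V(k, i) = exp(-r*dt) * [p * V(k+1, i) + (1-p) * V(k+1, i+1)]; then take max(V_cont, immediate exercise) for American.
  V(3,0) = exp(-r*dt) * [p*0.000000 + (1-p)*0.000000] = 0.000000; exercise = 0.000000; V(3,0) = max -> 0.000000
  V(3,1) = exp(-r*dt) * [p*0.000000 + (1-p)*0.080000] = 0.038701; exercise = 0.014216; V(3,1) = max -> 0.038701
  V(3,2) = exp(-r*dt) * [p*0.080000 + (1-p)*0.199853] = 0.137681; exercise = 0.141799; V(3,2) = max -> 0.141799
  V(3,3) = exp(-r*dt) * [p*0.199853 + (1-p)*0.305623] = 0.250273; exercise = 0.254390; V(3,3) = max -> 0.254390
  V(2,0) = exp(-r*dt) * [p*0.000000 + (1-p)*0.038701] = 0.018722; exercise = 0.000000; V(2,0) = max -> 0.018722
  V(2,1) = exp(-r*dt) * [p*0.038701 + (1-p)*0.141799] = 0.088431; exercise = 0.080000; V(2,1) = max -> 0.088431
  V(2,2) = exp(-r*dt) * [p*0.141799 + (1-p)*0.254390] = 0.195736; exercise = 0.199853; V(2,2) = max -> 0.199853
  V(1,0) = exp(-r*dt) * [p*0.018722 + (1-p)*0.088431] = 0.052375; exercise = 0.014216; V(1,0) = max -> 0.052375
  V(1,1) = exp(-r*dt) * [p*0.088431 + (1-p)*0.199853] = 0.142002; exercise = 0.141799; V(1,1) = max -> 0.142002
  V(0,0) = exp(-r*dt) * [p*0.052375 + (1-p)*0.142002] = 0.095538; exercise = 0.080000; V(0,0) = max -> 0.095538

Answer: Price = V(0,0) = 0.0955


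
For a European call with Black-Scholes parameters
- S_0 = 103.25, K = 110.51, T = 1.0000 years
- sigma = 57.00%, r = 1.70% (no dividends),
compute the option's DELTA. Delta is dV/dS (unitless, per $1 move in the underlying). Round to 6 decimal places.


d1 = 0.1956091531; d2 = -0.3743908469
phi(d1) = 0.3913824737; exp(-qT) = 1.0000000000; exp(-rT) = 0.9831436846
N(d1) = 0.5775419522
Delta = exp(-qT) * N(d1) = 1.0000000000 * 0.5775419522 = 0.577542

Answer: Delta = 0.577542


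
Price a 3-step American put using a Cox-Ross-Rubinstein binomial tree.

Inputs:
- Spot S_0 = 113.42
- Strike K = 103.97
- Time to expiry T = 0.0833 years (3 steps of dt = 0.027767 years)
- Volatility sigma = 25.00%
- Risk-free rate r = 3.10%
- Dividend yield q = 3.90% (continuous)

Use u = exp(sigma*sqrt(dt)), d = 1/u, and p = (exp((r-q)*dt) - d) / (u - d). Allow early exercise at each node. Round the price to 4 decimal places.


dt = T/N = 0.027767
u = exp(sigma*sqrt(dt)) = 1.042538; d = 1/u = 0.959197
p = (exp((r-q)*dt) - d) / (u - d) = 0.486922
Discount per step: exp(-r*dt) = 0.999140
Stock lattice S(k, i) with i counting down-moves:
  k=0: S(0,0) = 113.4200
  k=1: S(1,0) = 118.2447; S(1,1) = 108.7922
  k=2: S(2,0) = 123.2746; S(2,1) = 113.4200; S(2,2) = 104.3532
  k=3: S(3,0) = 128.5185; S(3,1) = 118.2447; S(3,2) = 108.7922; S(3,3) = 100.0953
Terminal payoffs V(N, i) = max(K - S_T, 0):
  V(3,0) = 0.000000; V(3,1) = 0.000000; V(3,2) = 0.000000; V(3,3) = 3.874699
Backward induction: V(k, i) = exp(-r*dt) * [p * V(k+1, i) + (1-p) * V(k+1, i+1)]; then take max(V_cont, immediate exercise) for American.
  V(2,0) = exp(-r*dt) * [p*0.000000 + (1-p)*0.000000] = 0.000000; exercise = 0.000000; V(2,0) = max -> 0.000000
  V(2,1) = exp(-r*dt) * [p*0.000000 + (1-p)*0.000000] = 0.000000; exercise = 0.000000; V(2,1) = max -> 0.000000
  V(2,2) = exp(-r*dt) * [p*0.000000 + (1-p)*3.874699] = 1.986313; exercise = 0.000000; V(2,2) = max -> 1.986313
  V(1,0) = exp(-r*dt) * [p*0.000000 + (1-p)*0.000000] = 0.000000; exercise = 0.000000; V(1,0) = max -> 0.000000
  V(1,1) = exp(-r*dt) * [p*0.000000 + (1-p)*1.986313] = 1.018257; exercise = 0.000000; V(1,1) = max -> 1.018257
  V(0,0) = exp(-r*dt) * [p*0.000000 + (1-p)*1.018257] = 0.521996; exercise = 0.000000; V(0,0) = max -> 0.521996

Answer: Price = V(0,0) = 0.5220


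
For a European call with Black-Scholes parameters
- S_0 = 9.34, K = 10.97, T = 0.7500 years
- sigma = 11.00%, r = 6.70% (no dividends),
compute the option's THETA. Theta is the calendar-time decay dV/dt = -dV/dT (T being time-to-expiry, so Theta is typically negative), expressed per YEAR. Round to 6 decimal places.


Answer: Theta = -0.206567

Derivation:
d1 = -1.1134517174; d2 = -1.2087145118
phi(d1) = 0.2146329548; exp(-qT) = 1.0000000000; exp(-rT) = 0.9509916469
Theta = -S*exp(-qT)*phi(d1)*sigma/(2*sqrt(T)) - r*K*exp(-rT)*N(d2) + q*S*exp(-qT)*N(d1)
N(d1) = 0.1327572369; N(d2) = 0.1133862723; sqrt(T) = 0.8660254038
Term 1 = -9.3400 * 1.0000000000 * 0.2146329548 * 0.1100 / (2 * 0.8660254038) = -0.1273137582
Term 2 = -0.0670 * 10.9700 * 0.9509916469 * 0.1133862723 = -0.0792535291
Term 3 = 0 (no dividend yield, q = 0)
Theta = -0.1273137582 + (-0.0792535291) + (0.0000000000) = -0.206567


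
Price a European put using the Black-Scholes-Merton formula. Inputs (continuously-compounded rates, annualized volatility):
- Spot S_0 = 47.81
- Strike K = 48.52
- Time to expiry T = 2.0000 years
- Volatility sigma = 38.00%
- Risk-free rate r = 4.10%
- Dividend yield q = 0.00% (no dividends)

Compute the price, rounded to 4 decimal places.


d1 = (ln(S/K) + (r - q + 0.5*sigma^2) * T) / (sigma * sqrt(T)) = 0.39385613
d2 = d1 - sigma * sqrt(T) = -0.14354502
exp(-rT) = 0.92127196; exp(-qT) = 1.00000000
P = K * exp(-rT) * N(-d2) - S_0 * exp(-qT) * N(-d1)
N(-d1) = 0.34684363; N(-d2) = 0.55707012
P = 48.5200 * 0.92127196 * 0.55707012 - 47.8100 * 1.00000000 * 0.34684363 = 8.3185

Answer: Price = 8.3185


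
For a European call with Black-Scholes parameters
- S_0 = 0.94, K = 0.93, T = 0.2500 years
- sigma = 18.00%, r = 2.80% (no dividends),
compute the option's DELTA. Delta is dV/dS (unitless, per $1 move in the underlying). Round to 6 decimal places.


d1 = 0.2416143235; d2 = 0.1516143235
phi(d1) = 0.3874659621; exp(-qT) = 1.0000000000; exp(-rT) = 0.9930244429
N(d1) = 0.5954604888
Delta = exp(-qT) * N(d1) = 1.0000000000 * 0.5954604888 = 0.595460

Answer: Delta = 0.595460


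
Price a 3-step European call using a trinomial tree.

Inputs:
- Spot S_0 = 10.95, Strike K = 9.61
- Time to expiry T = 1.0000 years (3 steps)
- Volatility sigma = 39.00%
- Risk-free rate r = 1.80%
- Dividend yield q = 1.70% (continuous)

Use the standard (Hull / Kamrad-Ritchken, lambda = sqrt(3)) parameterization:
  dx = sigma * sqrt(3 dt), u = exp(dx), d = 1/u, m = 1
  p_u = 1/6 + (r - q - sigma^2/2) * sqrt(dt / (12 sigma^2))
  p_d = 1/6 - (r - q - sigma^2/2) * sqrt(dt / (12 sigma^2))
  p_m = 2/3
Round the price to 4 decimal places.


Answer: Price = V(0,0) = 2.3267

Derivation:
dt = T/N = 0.333333; dx = sigma*sqrt(3*dt) = 0.390000
u = exp(dx) = 1.476981; d = 1/u = 0.677057
p_u = 0.134594, p_m = 0.666667, p_d = 0.198739
Discount per step: exp(-r*dt) = 0.994018
Stock lattice S(k, j) with j the centered position index:
  k=0: S(0,+0) = 10.9500
  k=1: S(1,-1) = 7.4138; S(1,+0) = 10.9500; S(1,+1) = 16.1729
  k=2: S(2,-2) = 5.0195; S(2,-1) = 7.4138; S(2,+0) = 10.9500; S(2,+1) = 16.1729; S(2,+2) = 23.8871
  k=3: S(3,-3) = 3.3985; S(3,-2) = 5.0195; S(3,-1) = 7.4138; S(3,+0) = 10.9500; S(3,+1) = 16.1729; S(3,+2) = 23.8871; S(3,+3) = 35.2808
Terminal payoffs V(N, j) = max(S_T - K, 0):
  V(3,-3) = 0.000000; V(3,-2) = 0.000000; V(3,-1) = 0.000000; V(3,+0) = 1.340000; V(3,+1) = 6.562940; V(3,+2) = 14.277121; V(3,+3) = 25.670819
Backward induction: V(k, j) = exp(-r*dt) * [p_u * V(k+1, j+1) + p_m * V(k+1, j) + p_d * V(k+1, j-1)]
  V(2,-2) = exp(-r*dt) * [p_u*0.000000 + p_m*0.000000 + p_d*0.000000] = 0.000000
  V(2,-1) = exp(-r*dt) * [p_u*1.340000 + p_m*0.000000 + p_d*0.000000] = 0.179277
  V(2,+0) = exp(-r*dt) * [p_u*6.562940 + p_m*1.340000 + p_d*0.000000] = 1.766038
  V(2,+1) = exp(-r*dt) * [p_u*14.277121 + p_m*6.562940 + p_d*1.340000] = 6.523958
  V(2,+2) = exp(-r*dt) * [p_u*25.670819 + p_m*14.277121 + p_d*6.562940] = 14.192125
  V(1,-1) = exp(-r*dt) * [p_u*1.766038 + p_m*0.179277 + p_d*0.000000] = 0.355079
  V(1,+0) = exp(-r*dt) * [p_u*6.523958 + p_m*1.766038 + p_d*0.179277] = 2.078565
  V(1,+1) = exp(-r*dt) * [p_u*14.192125 + p_m*6.523958 + p_d*1.766038] = 6.570917
  V(0,+0) = exp(-r*dt) * [p_u*6.570917 + p_m*2.078565 + p_d*0.355079] = 2.326682


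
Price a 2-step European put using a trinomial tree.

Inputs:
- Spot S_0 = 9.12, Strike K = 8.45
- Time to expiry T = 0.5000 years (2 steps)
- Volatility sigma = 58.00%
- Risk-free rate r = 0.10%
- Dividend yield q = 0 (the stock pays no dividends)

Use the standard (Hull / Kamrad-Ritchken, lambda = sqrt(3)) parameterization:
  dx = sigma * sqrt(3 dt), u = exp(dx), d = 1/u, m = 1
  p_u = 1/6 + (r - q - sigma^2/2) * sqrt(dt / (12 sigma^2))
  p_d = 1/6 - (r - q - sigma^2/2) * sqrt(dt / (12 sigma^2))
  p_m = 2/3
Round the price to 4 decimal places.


Answer: Price = V(0,0) = 1.0351

Derivation:
dt = T/N = 0.250000; dx = sigma*sqrt(3*dt) = 0.502295
u = exp(dx) = 1.652509; d = 1/u = 0.605140
p_u = 0.125058, p_m = 0.666667, p_d = 0.208276
Discount per step: exp(-r*dt) = 0.999750
Stock lattice S(k, j) with j the centered position index:
  k=0: S(0,+0) = 9.1200
  k=1: S(1,-1) = 5.5189; S(1,+0) = 9.1200; S(1,+1) = 15.0709
  k=2: S(2,-2) = 3.3397; S(2,-1) = 5.5189; S(2,+0) = 9.1200; S(2,+1) = 15.0709; S(2,+2) = 24.9048
Terminal payoffs V(N, j) = max(K - S_T, 0):
  V(2,-2) = 5.110302; V(2,-1) = 2.931119; V(2,+0) = 0.000000; V(2,+1) = 0.000000; V(2,+2) = 0.000000
Backward induction: V(k, j) = exp(-r*dt) * [p_u * V(k+1, j+1) + p_m * V(k+1, j) + p_d * V(k+1, j-1)]
  V(1,-1) = exp(-r*dt) * [p_u*0.000000 + p_m*2.931119 + p_d*5.110302] = 3.017677
  V(1,+0) = exp(-r*dt) * [p_u*0.000000 + p_m*0.000000 + p_d*2.931119] = 0.610328
  V(1,+1) = exp(-r*dt) * [p_u*0.000000 + p_m*0.000000 + p_d*0.000000] = 0.000000
  V(0,+0) = exp(-r*dt) * [p_u*0.000000 + p_m*0.610328 + p_d*3.017677] = 1.035135


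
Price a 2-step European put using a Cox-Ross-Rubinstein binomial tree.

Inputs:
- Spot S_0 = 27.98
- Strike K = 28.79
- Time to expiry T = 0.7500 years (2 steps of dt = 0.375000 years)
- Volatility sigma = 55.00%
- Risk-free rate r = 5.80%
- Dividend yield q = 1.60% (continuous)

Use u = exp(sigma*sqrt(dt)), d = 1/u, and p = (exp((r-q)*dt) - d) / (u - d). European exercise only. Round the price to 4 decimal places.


dt = T/N = 0.375000
u = exp(sigma*sqrt(dt)) = 1.400466; d = 1/u = 0.714048
p = (exp((r-q)*dt) - d) / (u - d) = 0.439713
Discount per step: exp(-r*dt) = 0.978485
Stock lattice S(k, i) with i counting down-moves:
  k=0: S(0,0) = 27.9800
  k=1: S(1,0) = 39.1850; S(1,1) = 19.9791
  k=2: S(2,0) = 54.8773; S(2,1) = 27.9800; S(2,2) = 14.2660
Terminal payoffs V(N, i) = max(K - S_T, 0):
  V(2,0) = 0.000000; V(2,1) = 0.810000; V(2,2) = 14.523983
Backward induction: V(k, i) = exp(-r*dt) * [p * V(k+1, i) + (1-p) * V(k+1, i+1)].
  V(1,0) = exp(-r*dt) * [p*0.000000 + (1-p)*0.810000] = 0.444068
  V(1,1) = exp(-r*dt) * [p*0.810000 + (1-p)*14.523983] = 8.311026
  V(0,0) = exp(-r*dt) * [p*0.444068 + (1-p)*8.311026] = 4.747437

Answer: Price = V(0,0) = 4.7474


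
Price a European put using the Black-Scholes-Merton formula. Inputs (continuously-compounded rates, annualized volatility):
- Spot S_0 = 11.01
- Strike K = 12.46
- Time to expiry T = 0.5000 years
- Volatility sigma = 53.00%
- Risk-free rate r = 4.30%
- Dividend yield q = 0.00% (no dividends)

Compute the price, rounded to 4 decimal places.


Answer: Price = 2.3800

Derivation:
d1 = (ln(S/K) + (r - q + 0.5*sigma^2) * T) / (sigma * sqrt(T)) = -0.08537197
d2 = d1 - sigma * sqrt(T) = -0.46013856
exp(-rT) = 0.97872948; exp(-qT) = 1.00000000
P = K * exp(-rT) * N(-d2) - S_0 * exp(-qT) * N(-d1)
N(-d1) = 0.53401716; N(-d2) = 0.67729162
P = 12.4600 * 0.97872948 * 0.67729162 - 11.0100 * 1.00000000 * 0.53401716 = 2.3800


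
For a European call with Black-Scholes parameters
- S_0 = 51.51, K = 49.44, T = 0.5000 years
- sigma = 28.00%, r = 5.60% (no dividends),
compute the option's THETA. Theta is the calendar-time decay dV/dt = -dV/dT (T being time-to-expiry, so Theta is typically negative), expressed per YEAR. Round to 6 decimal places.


d1 = 0.4475791492; d2 = 0.2495892505
phi(d1) = 0.3609188708; exp(-qT) = 1.0000000000; exp(-rT) = 0.9723883668
Theta = -S*exp(-qT)*phi(d1)*sigma/(2*sqrt(T)) - r*K*exp(-rT)*N(d2) + q*S*exp(-qT)*N(d1)
N(d1) = 0.6727715230; N(d2) = 0.5985474938; sqrt(T) = 0.7071067812
Term 1 = -51.5100 * 1.0000000000 * 0.3609188708 * 0.2800 / (2 * 0.7071067812) = -3.6808165529
Term 2 = -0.0560 * 49.4400 * 0.9723883668 * 0.5985474938 = -1.6114055692
Term 3 = 0 (no dividend yield, q = 0)
Theta = -3.6808165529 + (-1.6114055692) + (0.0000000000) = -5.292222

Answer: Theta = -5.292222


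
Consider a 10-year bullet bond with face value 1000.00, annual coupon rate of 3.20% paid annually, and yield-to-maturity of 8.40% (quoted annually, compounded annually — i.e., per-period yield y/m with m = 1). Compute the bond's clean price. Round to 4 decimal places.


Coupon per period c = face * coupon_rate / m = 32.000000
Periods per year m = 1; per-period yield y/m = 0.084000
Number of cashflows N = 10
Cashflows (t years, CF_t, discount factor 1/(1+y/m)^(m*t), PV):
  t = 1.0000: CF_t = 32.000000, DF = 0.922509, PV = 29.520295
  t = 2.0000: CF_t = 32.000000, DF = 0.851023, PV = 27.232745
  t = 3.0000: CF_t = 32.000000, DF = 0.785077, PV = 25.122458
  t = 4.0000: CF_t = 32.000000, DF = 0.724241, PV = 23.175699
  t = 5.0000: CF_t = 32.000000, DF = 0.668119, PV = 21.379797
  t = 6.0000: CF_t = 32.000000, DF = 0.616346, PV = 19.723060
  t = 7.0000: CF_t = 32.000000, DF = 0.568585, PV = 18.194704
  t = 8.0000: CF_t = 32.000000, DF = 0.524524, PV = 16.784783
  t = 9.0000: CF_t = 32.000000, DF = 0.483879, PV = 15.484117
  t = 10.0000: CF_t = 1032.000000, DF = 0.446383, PV = 460.666759
Price P = sum_t PV_t = 657.284416

Answer: Price = 657.2844


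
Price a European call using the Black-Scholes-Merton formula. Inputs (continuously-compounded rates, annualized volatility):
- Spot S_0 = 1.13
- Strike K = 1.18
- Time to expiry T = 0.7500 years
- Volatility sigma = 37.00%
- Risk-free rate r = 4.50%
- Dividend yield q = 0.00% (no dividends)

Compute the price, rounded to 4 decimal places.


Answer: Price = 0.1392

Derivation:
d1 = (ln(S/K) + (r - q + 0.5*sigma^2) * T) / (sigma * sqrt(T)) = 0.13042091
d2 = d1 - sigma * sqrt(T) = -0.19000849
exp(-rT) = 0.96681318; exp(-qT) = 1.00000000
C = S_0 * exp(-qT) * N(d1) - K * exp(-rT) * N(d2)
N(d1) = 0.55188329; N(d2) = 0.42465124
C = 1.1300 * 1.00000000 * 0.55188329 - 1.1800 * 0.96681318 * 0.42465124 = 0.1392


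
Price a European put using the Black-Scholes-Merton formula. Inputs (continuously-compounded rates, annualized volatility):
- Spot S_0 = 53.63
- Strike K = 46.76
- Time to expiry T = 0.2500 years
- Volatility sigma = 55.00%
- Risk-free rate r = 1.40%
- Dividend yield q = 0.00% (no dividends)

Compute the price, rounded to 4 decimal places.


Answer: Price = 2.6590

Derivation:
d1 = (ln(S/K) + (r - q + 0.5*sigma^2) * T) / (sigma * sqrt(T)) = 0.64870173
d2 = d1 - sigma * sqrt(T) = 0.37370173
exp(-rT) = 0.99650612; exp(-qT) = 1.00000000
P = K * exp(-rT) * N(-d2) - S_0 * exp(-qT) * N(-d1)
N(-d1) = 0.25826559; N(-d2) = 0.35431312
P = 46.7600 * 0.99650612 * 0.35431312 - 53.6300 * 1.00000000 * 0.25826559 = 2.6590


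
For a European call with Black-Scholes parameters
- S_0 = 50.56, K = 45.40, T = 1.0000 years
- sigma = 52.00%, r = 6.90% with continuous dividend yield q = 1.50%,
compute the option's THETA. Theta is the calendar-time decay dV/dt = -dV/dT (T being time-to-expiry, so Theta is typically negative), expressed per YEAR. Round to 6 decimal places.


d1 = 0.5708627784; d2 = 0.0508627784
phi(d1) = 0.3389574522; exp(-qT) = 0.9851119396; exp(-rT) = 0.9333266801
Theta = -S*exp(-qT)*phi(d1)*sigma/(2*sqrt(T)) - r*K*exp(-rT)*N(d2) + q*S*exp(-qT)*N(d1)
N(d1) = 0.7159536681; N(d2) = 0.5202825672; sqrt(T) = 1.0000000000
Term 1 = -50.5600 * 0.9851119396 * 0.3389574522 * 0.5200 / (2 * 1.0000000000) = -4.3894608778
Term 2 = -0.0690 * 45.4000 * 0.9333266801 * 0.5202825672 = -1.5211705150
Term 3 = 0.0150 * 50.5600 * 0.9851119396 * 0.7159536681 = 0.5348953538
Theta = -4.3894608778 + (-1.5211705150) + (0.5348953538) = -5.375736

Answer: Theta = -5.375736


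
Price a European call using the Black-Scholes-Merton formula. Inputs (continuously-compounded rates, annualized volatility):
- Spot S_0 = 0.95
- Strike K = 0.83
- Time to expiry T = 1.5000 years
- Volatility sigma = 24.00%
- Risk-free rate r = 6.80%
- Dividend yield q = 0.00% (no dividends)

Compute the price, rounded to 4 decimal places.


d1 = (ln(S/K) + (r - q + 0.5*sigma^2) * T) / (sigma * sqrt(T)) = 0.95338320
d2 = d1 - sigma * sqrt(T) = 0.65944443
exp(-rT) = 0.90302955; exp(-qT) = 1.00000000
C = S_0 * exp(-qT) * N(d1) - K * exp(-rT) * N(d2)
N(d1) = 0.82980202; N(d2) = 0.74519479
C = 0.9500 * 1.00000000 * 0.82980202 - 0.8300 * 0.90302955 * 0.74519479 = 0.2298

Answer: Price = 0.2298


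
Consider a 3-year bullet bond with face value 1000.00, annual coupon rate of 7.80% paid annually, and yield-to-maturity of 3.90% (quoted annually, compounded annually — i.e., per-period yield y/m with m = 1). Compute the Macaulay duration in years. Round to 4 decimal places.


Answer: Macaulay duration = 2.7994 years

Derivation:
Coupon per period c = face * coupon_rate / m = 78.000000
Periods per year m = 1; per-period yield y/m = 0.039000
Number of cashflows N = 3
Cashflows (t years, CF_t, discount factor 1/(1+y/m)^(m*t), PV):
  t = 1.0000: CF_t = 78.000000, DF = 0.962464, PV = 75.072185
  t = 2.0000: CF_t = 78.000000, DF = 0.926337, PV = 72.254268
  t = 3.0000: CF_t = 1078.000000, DF = 0.891566, PV = 961.107836
Price P = sum_t PV_t = 1108.434289
Macaulay numerator sum_t t * PV_t:
  t * PV_t at t = 1.0000: 75.072185
  t * PV_t at t = 2.0000: 144.508537
  t * PV_t at t = 3.0000: 2883.323508
Macaulay duration D = (sum_t t * PV_t) / P = 3102.904230 / 1108.434289 = 2.799358


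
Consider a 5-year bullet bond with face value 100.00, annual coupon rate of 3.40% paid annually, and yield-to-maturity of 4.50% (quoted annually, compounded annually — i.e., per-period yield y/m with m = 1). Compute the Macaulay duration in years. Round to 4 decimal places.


Answer: Macaulay duration = 4.6725 years

Derivation:
Coupon per period c = face * coupon_rate / m = 3.400000
Periods per year m = 1; per-period yield y/m = 0.045000
Number of cashflows N = 5
Cashflows (t years, CF_t, discount factor 1/(1+y/m)^(m*t), PV):
  t = 1.0000: CF_t = 3.400000, DF = 0.956938, PV = 3.253589
  t = 2.0000: CF_t = 3.400000, DF = 0.915730, PV = 3.113482
  t = 3.0000: CF_t = 3.400000, DF = 0.876297, PV = 2.979408
  t = 4.0000: CF_t = 3.400000, DF = 0.838561, PV = 2.851109
  t = 5.0000: CF_t = 103.400000, DF = 0.802451, PV = 82.973438
Price P = sum_t PV_t = 95.171026
Macaulay numerator sum_t t * PV_t:
  t * PV_t at t = 1.0000: 3.253589
  t * PV_t at t = 2.0000: 6.226964
  t * PV_t at t = 3.0000: 8.938225
  t * PV_t at t = 4.0000: 11.404434
  t * PV_t at t = 5.0000: 414.867191
Macaulay duration D = (sum_t t * PV_t) / P = 444.690403 / 95.171026 = 4.672540


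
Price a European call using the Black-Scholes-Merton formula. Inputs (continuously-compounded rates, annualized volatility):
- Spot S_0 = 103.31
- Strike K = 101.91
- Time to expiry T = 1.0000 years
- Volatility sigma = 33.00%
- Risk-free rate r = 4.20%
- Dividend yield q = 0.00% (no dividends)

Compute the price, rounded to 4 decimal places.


d1 = (ln(S/K) + (r - q + 0.5*sigma^2) * T) / (sigma * sqrt(T)) = 0.33361850
d2 = d1 - sigma * sqrt(T) = 0.00361850
exp(-rT) = 0.95886978; exp(-qT) = 1.00000000
C = S_0 * exp(-qT) * N(d1) - K * exp(-rT) * N(d2)
N(d1) = 0.63066627; N(d2) = 0.50144357
C = 103.3100 * 1.00000000 * 0.63066627 - 101.9100 * 0.95886978 * 0.50144357 = 16.1539

Answer: Price = 16.1539


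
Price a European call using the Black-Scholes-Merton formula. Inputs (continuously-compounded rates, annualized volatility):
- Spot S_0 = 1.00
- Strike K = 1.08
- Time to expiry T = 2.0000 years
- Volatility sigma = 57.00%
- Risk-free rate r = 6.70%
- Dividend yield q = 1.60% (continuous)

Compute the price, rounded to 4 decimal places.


d1 = (ln(S/K) + (r - q + 0.5*sigma^2) * T) / (sigma * sqrt(T)) = 0.43411265
d2 = d1 - sigma * sqrt(T) = -0.37198908
exp(-rT) = 0.87459006; exp(-qT) = 0.96850658
C = S_0 * exp(-qT) * N(d1) - K * exp(-rT) * N(d2)
N(d1) = 0.66789668; N(d2) = 0.35495049
C = 1.0000 * 0.96850658 * 0.66789668 - 1.0800 * 0.87459006 * 0.35495049 = 0.3116

Answer: Price = 0.3116


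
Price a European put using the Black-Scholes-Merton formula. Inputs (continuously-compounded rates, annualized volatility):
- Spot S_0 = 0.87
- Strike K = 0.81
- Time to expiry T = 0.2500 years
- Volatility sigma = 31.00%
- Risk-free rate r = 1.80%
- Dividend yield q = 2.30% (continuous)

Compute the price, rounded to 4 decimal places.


Answer: Price = 0.0275

Derivation:
d1 = (ln(S/K) + (r - q + 0.5*sigma^2) * T) / (sigma * sqrt(T)) = 0.53046106
d2 = d1 - sigma * sqrt(T) = 0.37546106
exp(-rT) = 0.99551011; exp(-qT) = 0.99426650
P = K * exp(-rT) * N(-d2) - S_0 * exp(-qT) * N(-d1)
N(-d1) = 0.29789615; N(-d2) = 0.35365880
P = 0.8100 * 0.99551011 * 0.35365880 - 0.8700 * 0.99426650 * 0.29789615 = 0.0275


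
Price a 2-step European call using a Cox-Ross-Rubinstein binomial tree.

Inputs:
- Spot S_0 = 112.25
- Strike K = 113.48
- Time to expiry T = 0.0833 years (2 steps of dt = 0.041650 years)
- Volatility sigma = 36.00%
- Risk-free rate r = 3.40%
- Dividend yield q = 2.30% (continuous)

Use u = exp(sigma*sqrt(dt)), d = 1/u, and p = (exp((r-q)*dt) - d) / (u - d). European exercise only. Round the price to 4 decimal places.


dt = T/N = 0.041650
u = exp(sigma*sqrt(dt)) = 1.076236; d = 1/u = 0.929164
p = (exp((r-q)*dt) - d) / (u - d) = 0.484757
Discount per step: exp(-r*dt) = 0.998585
Stock lattice S(k, i) with i counting down-moves:
  k=0: S(0,0) = 112.2500
  k=1: S(1,0) = 120.8075; S(1,1) = 104.2987
  k=2: S(2,0) = 130.0174; S(2,1) = 112.2500; S(2,2) = 96.9106
Terminal payoffs V(N, i) = max(S_T - K, 0):
  V(2,0) = 16.537429; V(2,1) = 0.000000; V(2,2) = 0.000000
Backward induction: V(k, i) = exp(-r*dt) * [p * V(k+1, i) + (1-p) * V(k+1, i+1)].
  V(1,0) = exp(-r*dt) * [p*16.537429 + (1-p)*0.000000] = 8.005284
  V(1,1) = exp(-r*dt) * [p*0.000000 + (1-p)*0.000000] = 0.000000
  V(0,0) = exp(-r*dt) * [p*8.005284 + (1-p)*0.000000] = 3.875123

Answer: Price = V(0,0) = 3.8751


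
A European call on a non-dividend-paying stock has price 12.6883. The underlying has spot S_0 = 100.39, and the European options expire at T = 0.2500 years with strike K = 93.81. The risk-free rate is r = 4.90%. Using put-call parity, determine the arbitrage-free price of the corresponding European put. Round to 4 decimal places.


Put-call parity: C - P = S_0 * exp(-qT) - K * exp(-rT).
S_0 * exp(-qT) = 100.3900 * 1.00000000 = 100.39000000
K * exp(-rT) = 93.8100 * 0.98782473 = 92.66783753
P = C - S*exp(-qT) + K*exp(-rT)
P = 12.6883 - 100.39000000 + 92.66783753 = 4.9661

Answer: Put price = 4.9661


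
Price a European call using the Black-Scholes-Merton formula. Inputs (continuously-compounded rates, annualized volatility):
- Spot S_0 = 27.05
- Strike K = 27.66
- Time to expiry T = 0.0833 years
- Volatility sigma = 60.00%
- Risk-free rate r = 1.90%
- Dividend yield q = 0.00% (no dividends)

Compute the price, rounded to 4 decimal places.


Answer: Price = 1.6163

Derivation:
d1 = (ln(S/K) + (r - q + 0.5*sigma^2) * T) / (sigma * sqrt(T)) = -0.03305195
d2 = d1 - sigma * sqrt(T) = -0.20622239
exp(-rT) = 0.99841855; exp(-qT) = 1.00000000
C = S_0 * exp(-qT) * N(d1) - K * exp(-rT) * N(d2)
N(d1) = 0.48681658; N(d2) = 0.41830860
C = 27.0500 * 1.00000000 * 0.48681658 - 27.6600 * 0.99841855 * 0.41830860 = 1.6163


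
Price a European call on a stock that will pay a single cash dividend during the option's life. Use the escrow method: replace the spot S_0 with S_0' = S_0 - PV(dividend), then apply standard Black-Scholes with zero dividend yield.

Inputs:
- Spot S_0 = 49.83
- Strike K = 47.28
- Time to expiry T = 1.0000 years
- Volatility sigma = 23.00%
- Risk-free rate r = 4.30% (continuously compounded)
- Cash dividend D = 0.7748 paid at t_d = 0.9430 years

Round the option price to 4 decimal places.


Answer: Price = 6.4788

Derivation:
PV(D) = D * exp(-r * t_d) = 0.7748 * 0.96026211 = 0.74401108
S_0' = S_0 - PV(D) = 49.8300 - 0.74401108 = 49.08598892
d1 = (ln(S_0'/K) + (r + sigma^2/2)*T) / (sigma*sqrt(T)) = 0.46494027
d2 = d1 - sigma*sqrt(T) = 0.23494027
exp(-rT) = 0.95791139
N(d1) = 0.67901289; N(d2) = 0.59287245
C = S_0' * N(d1) - K * exp(-rT) * N(d2) = 49.08598892 * 0.67901289 - 47.2800 * 0.95791139 * 0.59287245 = 6.4788


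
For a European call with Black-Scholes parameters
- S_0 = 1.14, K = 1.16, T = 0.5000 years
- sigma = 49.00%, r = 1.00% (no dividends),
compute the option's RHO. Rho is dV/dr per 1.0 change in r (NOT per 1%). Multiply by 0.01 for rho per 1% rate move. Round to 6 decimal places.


d1 = 0.1374767316; d2 = -0.2090055912
phi(d1) = 0.3951900624; exp(-qT) = 1.0000000000; exp(-rT) = 0.9950124792
N(d2) = 0.4172219369
Rho = K*T*exp(-rT)*N(d2) = 1.1600 * 0.5000 * 0.9950124792 * 0.4172219369 = 0.240782

Answer: Rho = 0.240782


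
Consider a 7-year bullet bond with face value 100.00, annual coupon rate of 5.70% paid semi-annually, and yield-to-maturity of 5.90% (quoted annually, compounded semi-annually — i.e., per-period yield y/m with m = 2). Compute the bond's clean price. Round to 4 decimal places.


Answer: Price = 98.8665

Derivation:
Coupon per period c = face * coupon_rate / m = 2.850000
Periods per year m = 2; per-period yield y/m = 0.029500
Number of cashflows N = 14
Cashflows (t years, CF_t, discount factor 1/(1+y/m)^(m*t), PV):
  t = 0.5000: CF_t = 2.850000, DF = 0.971345, PV = 2.768334
  t = 1.0000: CF_t = 2.850000, DF = 0.943512, PV = 2.689008
  t = 1.5000: CF_t = 2.850000, DF = 0.916476, PV = 2.611956
  t = 2.0000: CF_t = 2.850000, DF = 0.890214, PV = 2.537111
  t = 2.5000: CF_t = 2.850000, DF = 0.864706, PV = 2.464411
  t = 3.0000: CF_t = 2.850000, DF = 0.839928, PV = 2.393794
  t = 3.5000: CF_t = 2.850000, DF = 0.815860, PV = 2.325200
  t = 4.0000: CF_t = 2.850000, DF = 0.792482, PV = 2.258573
  t = 4.5000: CF_t = 2.850000, DF = 0.769773, PV = 2.193854
  t = 5.0000: CF_t = 2.850000, DF = 0.747716, PV = 2.130990
  t = 5.5000: CF_t = 2.850000, DF = 0.726290, PV = 2.069927
  t = 6.0000: CF_t = 2.850000, DF = 0.705479, PV = 2.010614
  t = 6.5000: CF_t = 2.850000, DF = 0.685263, PV = 1.953000
  t = 7.0000: CF_t = 102.850000, DF = 0.665627, PV = 68.459762
Price P = sum_t PV_t = 98.866533


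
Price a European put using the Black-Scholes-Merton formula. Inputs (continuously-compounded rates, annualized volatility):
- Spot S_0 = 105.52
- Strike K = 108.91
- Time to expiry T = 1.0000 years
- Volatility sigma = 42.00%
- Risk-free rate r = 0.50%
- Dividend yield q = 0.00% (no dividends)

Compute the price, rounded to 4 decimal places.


Answer: Price = 19.2467

Derivation:
d1 = (ln(S/K) + (r - q + 0.5*sigma^2) * T) / (sigma * sqrt(T)) = 0.14661585
d2 = d1 - sigma * sqrt(T) = -0.27338415
exp(-rT) = 0.99501248; exp(-qT) = 1.00000000
P = K * exp(-rT) * N(-d2) - S_0 * exp(-qT) * N(-d1)
N(-d1) = 0.44171762; N(-d2) = 0.60772103
P = 108.9100 * 0.99501248 * 0.60772103 - 105.5200 * 1.00000000 * 0.44171762 = 19.2467


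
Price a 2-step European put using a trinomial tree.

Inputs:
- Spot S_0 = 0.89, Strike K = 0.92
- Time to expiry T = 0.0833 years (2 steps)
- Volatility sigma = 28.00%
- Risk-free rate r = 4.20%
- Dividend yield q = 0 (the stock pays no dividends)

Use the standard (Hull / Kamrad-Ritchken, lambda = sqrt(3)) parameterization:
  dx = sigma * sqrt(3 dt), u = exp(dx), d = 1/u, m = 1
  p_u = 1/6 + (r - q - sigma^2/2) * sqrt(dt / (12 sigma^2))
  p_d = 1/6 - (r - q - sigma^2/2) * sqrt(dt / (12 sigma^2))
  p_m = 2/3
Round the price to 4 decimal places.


Answer: Price = V(0,0) = 0.0453

Derivation:
dt = T/N = 0.041650; dx = sigma*sqrt(3*dt) = 0.098975
u = exp(dx) = 1.104039; d = 1/u = 0.905765
p_u = 0.167256, p_m = 0.666667, p_d = 0.166078
Discount per step: exp(-r*dt) = 0.998252
Stock lattice S(k, j) with j the centered position index:
  k=0: S(0,+0) = 0.8900
  k=1: S(1,-1) = 0.8061; S(1,+0) = 0.8900; S(1,+1) = 0.9826
  k=2: S(2,-2) = 0.7302; S(2,-1) = 0.8061; S(2,+0) = 0.8900; S(2,+1) = 0.9826; S(2,+2) = 1.0848
Terminal payoffs V(N, j) = max(K - S_T, 0):
  V(2,-2) = 0.189835; V(2,-1) = 0.113869; V(2,+0) = 0.030000; V(2,+1) = 0.000000; V(2,+2) = 0.000000
Backward induction: V(k, j) = exp(-r*dt) * [p_u * V(k+1, j+1) + p_m * V(k+1, j) + p_d * V(k+1, j-1)]
  V(1,-1) = exp(-r*dt) * [p_u*0.030000 + p_m*0.113869 + p_d*0.189835] = 0.112261
  V(1,+0) = exp(-r*dt) * [p_u*0.000000 + p_m*0.030000 + p_d*0.113869] = 0.038843
  V(1,+1) = exp(-r*dt) * [p_u*0.000000 + p_m*0.000000 + p_d*0.030000] = 0.004974
  V(0,+0) = exp(-r*dt) * [p_u*0.004974 + p_m*0.038843 + p_d*0.112261] = 0.045292


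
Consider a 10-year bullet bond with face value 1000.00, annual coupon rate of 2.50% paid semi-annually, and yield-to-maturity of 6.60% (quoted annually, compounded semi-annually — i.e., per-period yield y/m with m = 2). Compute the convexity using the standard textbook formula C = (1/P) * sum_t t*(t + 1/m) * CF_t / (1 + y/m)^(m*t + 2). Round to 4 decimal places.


Answer: Convexity = 80.9742

Derivation:
Coupon per period c = face * coupon_rate / m = 12.500000
Periods per year m = 2; per-period yield y/m = 0.033000
Number of cashflows N = 20
Cashflows (t years, CF_t, discount factor 1/(1+y/m)^(m*t), PV):
  t = 0.5000: CF_t = 12.500000, DF = 0.968054, PV = 12.100678
  t = 1.0000: CF_t = 12.500000, DF = 0.937129, PV = 11.714112
  t = 1.5000: CF_t = 12.500000, DF = 0.907192, PV = 11.339895
  t = 2.0000: CF_t = 12.500000, DF = 0.878211, PV = 10.977633
  t = 2.5000: CF_t = 12.500000, DF = 0.850156, PV = 10.626944
  t = 3.0000: CF_t = 12.500000, DF = 0.822997, PV = 10.287458
  t = 3.5000: CF_t = 12.500000, DF = 0.796705, PV = 9.958817
  t = 4.0000: CF_t = 12.500000, DF = 0.771254, PV = 9.640675
  t = 4.5000: CF_t = 12.500000, DF = 0.746616, PV = 9.332696
  t = 5.0000: CF_t = 12.500000, DF = 0.722764, PV = 9.034556
  t = 5.5000: CF_t = 12.500000, DF = 0.699675, PV = 8.745940
  t = 6.0000: CF_t = 12.500000, DF = 0.677323, PV = 8.466544
  t = 6.5000: CF_t = 12.500000, DF = 0.655686, PV = 8.196073
  t = 7.0000: CF_t = 12.500000, DF = 0.634739, PV = 7.934243
  t = 7.5000: CF_t = 12.500000, DF = 0.614462, PV = 7.680778
  t = 8.0000: CF_t = 12.500000, DF = 0.594833, PV = 7.435409
  t = 8.5000: CF_t = 12.500000, DF = 0.575830, PV = 7.197879
  t = 9.0000: CF_t = 12.500000, DF = 0.557435, PV = 6.967937
  t = 9.5000: CF_t = 12.500000, DF = 0.539627, PV = 6.745341
  t = 10.0000: CF_t = 1012.500000, DF = 0.522388, PV = 528.918310
Price P = sum_t PV_t = 703.301919
Convexity numerator sum_t t*(t + 1/m) * CF_t / (1+y/m)^(m*t + 2):
  t = 0.5000: term = 5.669948
  t = 1.0000: term = 16.466450
  t = 1.5000: term = 31.880833
  t = 2.0000: term = 51.437291
  t = 2.5000: term = 74.691129
  t = 3.0000: term = 101.227087
  t = 3.5000: term = 130.657744
  t = 4.0000: term = 162.622002
  t = 4.5000: term = 196.783642
  t = 5.0000: term = 232.829952
  t = 5.5000: term = 270.470419
  t = 6.0000: term = 309.435487
  t = 6.5000: term = 349.475381
  t = 7.0000: term = 390.358978
  t = 7.5000: term = 431.872745
  t = 8.0000: term = 473.819727
  t = 8.5000: term = 516.018580
  t = 9.0000: term = 558.302660
  t = 9.5000: term = 600.519157
  t = 10.0000: term = 52044.789643
Convexity = (1/P) * sum = 56949.328856 / 703.301919 = 80.974227
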